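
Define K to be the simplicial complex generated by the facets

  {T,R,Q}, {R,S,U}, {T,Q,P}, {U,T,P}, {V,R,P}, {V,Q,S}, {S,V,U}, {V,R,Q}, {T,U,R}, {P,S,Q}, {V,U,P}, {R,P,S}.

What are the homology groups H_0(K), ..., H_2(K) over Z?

H_0 = Z,  H_1 = Z/2,  H_2 = 0.

Take the total order P < Q < R < S < T < U < V on the vertex set. Then K (dimension 2) consists of the simplices:

  0-simplices (7): P, Q, R, S, T, U, V
  1-simplices (18): PQ, PR, PS, PT, PU, PV, QR, QS, QT, QV, RS, RT, RU, RV, SU, SV, TU, UV
  2-simplices (12): PQS, PQT, PRS, PRV, PTU, PUV, QRT, QRV, QSV, RSU, RTU, SUV

giving chain groups C_0 ≅ Z^7, C_1 ≅ Z^18, C_2 ≅ Z^12.

Boundary ∂_1: C_1 → C_0 maps an edge to its endpoints' difference, ∂[p,q] = q − p.
The 7×18 boundary matrix has rank 6 and Smith normal form diag(1,1,1,1,1,1).

The boundary map ∂_2: C_2 → C_1 sends each 2-simplex [p,q,r] to [q,r] − [p,r] + [p,q]. For instance
  ∂PTU = TU − PU + PT,
  ∂PQT = QT − PT + PQ.
The resulting 18×12 matrix has rank 12, and its Smith normal form has invariant factors (1,1,1,1,1,1,1,1,1,1,1,2).

Reading off H_k = ker ∂_k / im ∂_{k+1}:

  H_0: rank C_0 − rank ∂_1 = 7 − 6 = 1, and the invariant factors of ∂_1 are all 1, so H_0 = Z.
  H_1: rank ker ∂_1 − rank ∂_2 = (18 − 6) − 12 = 0, and ∂_2 has invariant factor 2 > 1, so H_1 = Z/2.
  H_2: rank ker ∂_2 − rank ∂_3 = (12 − 12) − 0 = 0, and there is no ∂_3, so H_2 = 0.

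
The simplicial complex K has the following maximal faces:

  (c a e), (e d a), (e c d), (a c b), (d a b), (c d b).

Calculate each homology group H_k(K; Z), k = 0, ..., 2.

K has 5 vertices, 9 edges, 6 triangles.
rank ∂_0 = 0, rank ∂_1 = 4 ⇒ b_0 = 5 − 0 − 4 = 1; all invariant factors of ∂_1 are 1 so no torsion. So H_0 ≅ Z.
rank ∂_1 = 4, rank ∂_2 = 5 ⇒ b_1 = 9 − 4 − 5 = 0; all invariant factors of ∂_2 are 1 so no torsion. So H_1 ≅ 0.
rank ∂_2 = 5, rank ∂_3 = 0 ⇒ b_2 = 6 − 5 − 0 = 1. So H_2 ≅ Z.

H_0 ≅ Z,  H_1 = 0,  H_2 ≅ Z.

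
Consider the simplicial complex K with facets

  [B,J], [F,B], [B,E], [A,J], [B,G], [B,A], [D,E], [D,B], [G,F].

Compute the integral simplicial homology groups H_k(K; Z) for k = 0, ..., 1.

Take the total order A < B < D < E < F < G < J on the vertex set. Then K (dimension 1) consists of the simplices:

  0-simplices (7): A, B, D, E, F, G, J
  1-simplices (9): AB, AJ, BD, BE, BF, BG, BJ, DE, FG

so the chain groups are C_0 ≅ Z^7, C_1 ≅ Z^9.

∂_1: C_1 → C_0 maps an edge to its endpoints' difference, ∂[p,q] = q − p. For instance
  ∂FG = G − F.
The resulting 7×9 matrix has rank 6, and its Smith normal form has invariant factors (1,1,1,1,1,1).

Now H_k = ker ∂_k / im ∂_{k+1}, so:

  H_0: rank C_0 − rank ∂_1 = 7 − 6 = 1, and the invariant factors of ∂_1 are all 1, so H_0 ≅ Z.
  H_1: rank ker ∂_1 − rank ∂_2 = (9 − 6) − 0 = 3, and there is no ∂_2, so H_1 ≅ Z^3.

H_0 ≅ Z,  H_1 ≅ Z^3.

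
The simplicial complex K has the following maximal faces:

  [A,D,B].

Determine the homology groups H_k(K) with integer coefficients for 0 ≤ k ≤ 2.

H_0 ≅ Z,  H_1 = 0,  H_2 = 0.

We work with the vertex ordering A < B < D. The simplices of K, each written with vertices in increasing order, are:

  0-simplices (3): A, B, D
  1-simplices (3): AB, AD, BD
  2-simplices (1): ABD

giving chain groups C_0 ≅ Z^3, C_1 ≅ Z^3, C_2 ≅ Z^1.

The boundary map ∂_1: C_1 → C_0 is given by ∂[p,q] = [q] − [p]. For instance
  ∂BD = D − B.
As a 3×3 matrix over Z this has rank 2, with invariant factors (1,1).

∂_2: C_2 → C_1 maps a triangle to the signed sum of its edges. For instance
  ∂ABD = BD − AD + AB.
The 3×1 boundary matrix has rank 1 and Smith normal form diag(1).

Computing H_k = (kernel of ∂_k) / (image of ∂_{k+1}):

  H_0: rank C_0 − rank ∂_1 = 3 − 2 = 1, and the invariant factors of ∂_1 are all 1, so H_0 = Z.
  H_1: rank ker ∂_1 − rank ∂_2 = (3 − 2) − 1 = 0, and the invariant factors of ∂_2 are all 1, so H_1 = 0.
  H_2: rank ker ∂_2 − rank ∂_3 = (1 − 1) − 0 = 0, and there is no ∂_3, so H_2 = 0.

(K is a triangulation of the 2-simplex.)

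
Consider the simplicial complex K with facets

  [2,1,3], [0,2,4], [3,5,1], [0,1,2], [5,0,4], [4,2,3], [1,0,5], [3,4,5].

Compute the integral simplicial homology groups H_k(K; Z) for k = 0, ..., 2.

Take the total order 0 < 1 < 2 < 3 < 4 < 5 on the vertex set. Then K (dimension 2) consists of the simplices:

  0-simplices (6): [0], [1], [2], [3], [4], [5]
  1-simplices (12): [0,1], [0,2], [0,4], [0,5], [1,2], [1,3], [1,5], [2,3], [2,4], [3,4], [3,5], [4,5]
  2-simplices (8): [0,1,2], [0,1,5], [0,2,4], [0,4,5], [1,2,3], [1,3,5], [2,3,4], [3,4,5]

Hence C_0 ≅ Z^6, C_1 ≅ Z^12, C_2 ≅ Z^8.

The boundary map ∂_1: C_1 → C_0 sends each edge [p,q] (with p < q) to q − p.
This gives a 6×12 integer matrix of rank 5; reducing to Smith normal form yields diagonal entries (1,1,1,1,1).

Boundary ∂_2: C_2 → C_1 acts by ∂[p,q,r] = [q,r] − [p,r] + [p,q]. For instance
  ∂[1,2,3] = [2,3] − [1,3] + [1,2],
  ∂[0,1,5] = [1,5] − [0,5] + [0,1].
The 12×8 boundary matrix has rank 7 and Smith normal form diag(1,1,1,1,1,1,1).

From H_k ≅ ker(∂_k) / im(∂_{k+1}) we obtain:

  H_0: rank C_0 − rank ∂_1 = 6 − 5 = 1, and the invariant factors of ∂_1 are all 1, so H_0 ≅ Z.
  H_1: rank ker ∂_1 − rank ∂_2 = (12 − 5) − 7 = 0, and the invariant factors of ∂_2 are all 1, so H_1 ≅ 0.
  H_2: rank ker ∂_2 − rank ∂_3 = (8 − 7) − 0 = 1, and there is no ∂_3, so H_2 ≅ Z.

H_0 ≅ Z,  H_1 = 0,  H_2 ≅ Z.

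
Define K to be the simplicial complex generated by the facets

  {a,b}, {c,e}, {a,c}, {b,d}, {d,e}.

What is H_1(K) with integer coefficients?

H_1 = Z.

Order the vertices as a < b < c < d < e. Listing each simplex with vertices in this order, K has dimension 1 with simplices:

  0-simplices (5): a, b, c, d, e
  1-simplices (5): ab, ac, bd, ce, de

giving chain groups C_0 ≅ Z^5, C_1 ≅ Z^5.

∂_1: C_1 → C_0 sends each edge [p,q] (with p < q) to q − p. For instance
  ∂ac = c − a.
The resulting 5×5 matrix has rank 4, and its Smith normal form has invariant factors (1,1,1,1).

From H_k ≅ ker(∂_k) / im(∂_{k+1}) we obtain:

  H_1: rank ker ∂_1 − rank ∂_2 = (5 − 4) − 0 = 1, and there is no ∂_2, so H_1 ≅ Z.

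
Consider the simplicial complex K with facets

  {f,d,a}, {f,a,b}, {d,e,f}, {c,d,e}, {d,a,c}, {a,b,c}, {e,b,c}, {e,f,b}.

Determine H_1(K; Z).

H_1 ≅ 0.

We work with the vertex ordering a < b < c < d < e < f. The simplices of K, each written with vertices in increasing order, are:

  0-simplices (6): a, b, c, d, e, f
  1-simplices (12): ab, ac, ad, af, bc, be, bf, cd, ce, de, df, ef
  2-simplices (8): abc, abf, acd, adf, bce, bef, cde, def

giving chain groups C_0 ≅ Z^6, C_1 ≅ Z^12, C_2 ≅ Z^8.

Boundary ∂_1: C_1 → C_0 is given by ∂[p,q] = [q] − [p]. For instance
  ∂ad = d − a.
As a 6×12 matrix over Z this has rank 5, with invariant factors (1,1,1,1,1).

The boundary map ∂_2: C_2 → C_1 sends each 2-simplex [p,q,r] to [q,r] − [p,r] + [p,q]. For instance
  ∂def = ef − df + de,
  ∂bce = ce − be + bc.
This gives a 12×8 integer matrix of rank 7; reducing to Smith normal form yields diagonal entries (1,1,1,1,1,1,1).

Now H_k = ker ∂_k / im ∂_{k+1}, so:

  H_1: rank ker ∂_1 − rank ∂_2 = (12 − 5) − 7 = 0, and the invariant factors of ∂_2 are all 1, so H_1 ≅ 0.

(K is a triangulation of the 2-sphere S^2.)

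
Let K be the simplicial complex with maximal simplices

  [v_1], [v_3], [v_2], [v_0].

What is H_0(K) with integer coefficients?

H_0 = Z^4.

K has 4 vertices.
rank ∂_0 = 0, rank ∂_1 = 0 ⇒ b_0 = 4 − 0 − 0 = 4. So H_0 = Z^4.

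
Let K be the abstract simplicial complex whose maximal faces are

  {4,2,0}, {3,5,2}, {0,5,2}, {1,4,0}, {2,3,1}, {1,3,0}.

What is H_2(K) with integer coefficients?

Take the total order 0 < 1 < 2 < 3 < 4 < 5 on the vertex set. Then K (dimension 2) consists of the simplices:

  0-simplices (6): [0], [1], [2], [3], [4], [5]
  1-simplices (12): [0,1], [0,2], [0,3], [0,4], [0,5], [1,2], [1,3], [1,4], [2,3], [2,4], [2,5], [3,5]
  2-simplices (6): [0,1,3], [0,1,4], [0,2,4], [0,2,5], [1,2,3], [2,3,5]

giving chain groups C_0 ≅ Z^6, C_1 ≅ Z^12, C_2 ≅ Z^6.

Boundary ∂_1: C_1 → C_0 is given by ∂[p,q] = [q] − [p].
This gives a 6×12 integer matrix of rank 5; reducing to Smith normal form yields diagonal entries (1,1,1,1,1).

The boundary map ∂_2: C_2 → C_1 sends each 2-simplex [p,q,r] to [q,r] − [p,r] + [p,q]. For instance
  ∂[1,2,3] = [2,3] − [1,3] + [1,2],
  ∂[0,1,3] = [1,3] − [0,3] + [0,1].
This gives a 12×6 integer matrix of rank 6; reducing to Smith normal form yields diagonal entries (1,1,1,1,1,1).

Reading off H_k = ker ∂_k / im ∂_{k+1}:

  H_2: rank ker ∂_2 − rank ∂_3 = (6 − 6) − 0 = 0, and there is no ∂_3, so H_2 ≅ 0.

H_2 ≅ 0.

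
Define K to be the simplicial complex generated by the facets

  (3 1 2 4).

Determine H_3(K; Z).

Fix the vertex order 1 < 2 < 3 < 4 and write every simplex with vertices in increasing order. Then dim K = 3 and the simplices of K are:

  0-simplices (4): [1], [2], [3], [4]
  1-simplices (6): [1,2], [1,3], [1,4], [2,3], [2,4], [3,4]
  2-simplices (4): [1,2,3], [1,2,4], [1,3,4], [2,3,4]
  3-simplices (1): [1,2,3,4]

so the chain groups are C_0 ≅ Z^4, C_1 ≅ Z^6, C_2 ≅ Z^4, C_3 ≅ Z^1.

The boundary map ∂_1: C_1 → C_0 maps an edge to its endpoints' difference, ∂[p,q] = q − p. For instance
  ∂[1,2] = [2] − [1].
The 4×6 boundary matrix has rank 3 and Smith normal form diag(1,1,1).

The boundary map ∂_2: C_2 → C_1 acts by ∂[p,q,r] = [q,r] − [p,r] + [p,q]. For instance
  ∂[1,3,4] = [3,4] − [1,4] + [1,3],
  ∂[2,3,4] = [3,4] − [2,4] + [2,3].
This gives a 6×4 integer matrix of rank 3; reducing to Smith normal form yields diagonal entries (1,1,1).

The boundary map ∂_3: C_3 → C_2 sends each 3-simplex σ to the alternating sum Σ_i (−1)^i (σ with its i-th vertex removed). For instance
  ∂[1,2,3,4] = [2,3,4] − [1,3,4] + [1,2,4] − [1,2,3].
This gives a 4×1 integer matrix of rank 1; reducing to Smith normal form yields diagonal entries (1).

Computing H_k = (kernel of ∂_k) / (image of ∂_{k+1}):

  H_3: rank ker ∂_3 − rank ∂_4 = (1 − 1) − 0 = 0, and there is no ∂_4, so H_3 = 0.

H_3 ≅ 0.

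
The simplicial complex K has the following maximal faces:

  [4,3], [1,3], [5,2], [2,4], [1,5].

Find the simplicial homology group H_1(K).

H_1 = Z.

Take the total order 1 < 2 < 3 < 4 < 5 on the vertex set. Then K (dimension 1) consists of the simplices:

  0-simplices (5): [1], [2], [3], [4], [5]
  1-simplices (5): [1,3], [1,5], [2,4], [2,5], [3,4]

giving chain groups C_0 ≅ Z^5, C_1 ≅ Z^5.

Boundary ∂_1: C_1 → C_0 sends each edge [p,q] (with p < q) to q − p. For instance
  ∂[3,4] = [4] − [3].
The resulting 5×5 matrix has rank 4, and its Smith normal form has invariant factors (1,1,1,1).

Now H_k = ker ∂_k / im ∂_{k+1}, so:

  H_1: rank ker ∂_1 − rank ∂_2 = (5 − 4) − 0 = 1, and there is no ∂_2, so H_1 = Z.

(K is a triangulation of the circle S^1.)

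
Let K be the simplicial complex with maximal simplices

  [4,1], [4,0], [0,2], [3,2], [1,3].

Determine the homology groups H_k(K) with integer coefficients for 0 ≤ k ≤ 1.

Order the vertices as 0 < 1 < 2 < 3 < 4. Listing each simplex with vertices in this order, K has dimension 1 with simplices:

  0-simplices (5): [0], [1], [2], [3], [4]
  1-simplices (5): [0,2], [0,4], [1,3], [1,4], [2,3]

Hence C_0 ≅ Z^5, C_1 ≅ Z^5.

Boundary ∂_1: C_1 → C_0 maps an edge to its endpoints' difference, ∂[p,q] = q − p. For instance
  ∂[0,2] = [2] − [0].
The 5×5 boundary matrix has rank 4 and Smith normal form diag(1,1,1,1).

Reading off H_k = ker ∂_k / im ∂_{k+1}:

  H_0: rank C_0 − rank ∂_1 = 5 − 4 = 1, and the invariant factors of ∂_1 are all 1, so H_0 = Z.
  H_1: rank ker ∂_1 − rank ∂_2 = (5 − 4) − 0 = 1, and there is no ∂_2, so H_1 = Z.

H_0 ≅ Z,  H_1 ≅ Z.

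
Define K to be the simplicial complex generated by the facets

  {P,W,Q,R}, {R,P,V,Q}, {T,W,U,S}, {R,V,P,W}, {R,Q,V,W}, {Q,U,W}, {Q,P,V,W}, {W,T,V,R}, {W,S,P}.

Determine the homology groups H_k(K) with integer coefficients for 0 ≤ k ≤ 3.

Fix the vertex order P < Q < R < S < T < U < V < W and write every simplex with vertices in increasing order. Then dim K = 3 and the simplices of K are:

  0-simplices (8): P, Q, R, S, T, U, V, W
  1-simplices (20): PQ, PR, PS, PV, PW, QR, QU, QV, QW, RT, RV, RW, ST, SU, SW, TU, TV, TW, UW, VW
  2-simplices (19): PQR, PQV, PQW, PRV, PRW, PSW, PVW, QRV, QRW, QUW, QVW, RTV, RTW, RVW, STU, STW, SUW, TUW, TVW
  3-simplices (7): PQRV, PQRW, PQVW, PRVW, QRVW, RTVW, STUW

giving chain groups C_0 ≅ Z^8, C_1 ≅ Z^20, C_2 ≅ Z^19, C_3 ≅ Z^7.

Boundary ∂_1: C_1 → C_0 maps an edge to its endpoints' difference, ∂[p,q] = q − p. For instance
  ∂QW = W − Q.
This gives a 8×20 integer matrix of rank 7; reducing to Smith normal form yields diagonal entries (1,1,1,1,1,1,1).

Boundary ∂_2: C_2 → C_1 acts by ∂[p,q,r] = [q,r] − [p,r] + [p,q]. For instance
  ∂QRV = RV − QV + QR,
  ∂QUW = UW − QW + QU.
This gives a 20×19 integer matrix of rank 13; reducing to Smith normal form yields diagonal entries (1,1,1,1,1,1,1,1,1,1,1,1,1).

The boundary map ∂_3: C_3 → C_2 sends each 3-simplex σ to the alternating sum Σ_i (−1)^i (σ with its i-th vertex removed). For instance
  ∂PRVW = RVW − PVW + PRW − PRV,
  ∂QRVW = RVW − QVW + QRW − QRV.
The resulting 19×7 matrix has rank 6, and its Smith normal form has invariant factors (1,1,1,1,1,1).

Computing H_k = (kernel of ∂_k) / (image of ∂_{k+1}):

  H_0: rank C_0 − rank ∂_1 = 8 − 7 = 1, and the invariant factors of ∂_1 are all 1, so H_0 = Z.
  H_1: rank ker ∂_1 − rank ∂_2 = (20 − 7) − 13 = 0, and the invariant factors of ∂_2 are all 1, so H_1 = 0.
  H_2: rank ker ∂_2 − rank ∂_3 = (19 − 13) − 6 = 0, and the invariant factors of ∂_3 are all 1, so H_2 = 0.
  H_3: rank ker ∂_3 − rank ∂_4 = (7 − 6) − 0 = 1, and there is no ∂_4, so H_3 = Z.

As a check, the Euler characteristic is 8 − 20 + 19 − 7 = 0, which agrees with 1 − 0 + 0 − 1 = 0.

H_0 ≅ Z,  H_1 = 0,  H_2 = 0,  H_3 ≅ Z.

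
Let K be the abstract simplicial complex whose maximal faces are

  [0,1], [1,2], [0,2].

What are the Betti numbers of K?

b_0 = 1, b_1 = 1.

We work with the vertex ordering 0 < 1 < 2. The simplices of K, each written with vertices in increasing order, are:

  0-simplices (3): [0], [1], [2]
  1-simplices (3): [0,1], [0,2], [1,2]

Hence C_0 ≅ Z^3, C_1 ≅ Z^3.

The boundary map ∂_1: C_1 → C_0 is given by ∂[p,q] = [q] − [p]. For instance
  ∂[0,1] = [1] − [0].
This gives a 3×3 integer matrix of rank 2; reducing to Smith normal form yields diagonal entries (1,1).

From H_k ≅ ker(∂_k) / im(∂_{k+1}) we obtain:

  H_0: rank C_0 − rank ∂_1 = 3 − 2 = 1, and the invariant factors of ∂_1 are all 1, so H_0 = Z.
  H_1: rank ker ∂_1 − rank ∂_2 = (3 − 2) − 0 = 1, and there is no ∂_2, so H_1 = Z.

Hence the Betti numbers are b_0 = 1, b_1 = 1.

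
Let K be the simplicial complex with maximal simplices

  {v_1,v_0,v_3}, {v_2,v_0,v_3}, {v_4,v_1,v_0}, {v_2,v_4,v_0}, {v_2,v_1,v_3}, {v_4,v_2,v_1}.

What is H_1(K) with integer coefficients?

H_1 ≅ 0.

K has 5 vertices, 9 edges, 6 triangles.
rank ∂_1 = 4, rank ∂_2 = 5 ⇒ b_1 = 9 − 4 − 5 = 0; all invariant factors of ∂_2 are 1 so no torsion. So H_1 ≅ 0.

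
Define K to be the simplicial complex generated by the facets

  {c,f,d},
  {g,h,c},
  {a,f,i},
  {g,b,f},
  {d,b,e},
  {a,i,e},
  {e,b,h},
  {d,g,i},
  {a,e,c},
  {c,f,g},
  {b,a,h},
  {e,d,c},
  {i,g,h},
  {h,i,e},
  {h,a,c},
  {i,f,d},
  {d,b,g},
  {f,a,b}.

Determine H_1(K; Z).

Order the vertices as a < b < c < d < e < f < g < h < i. Listing each simplex with vertices in this order, K has dimension 2 with simplices:

  0-simplices (9): a, b, c, d, e, f, g, h, i
  1-simplices (27): ab, ac, ae, af, ah, ai, bd, be, bf, bg, bh, cd, ce, cf, cg, ch, de, df, dg, di, eh, ei, fg, fi, gh, gi, hi
  2-simplices (18): abf, abh, ace, ach, aei, afi, bde, bdg, beh, bfg, cde, cdf, cfg, cgh, dfi, dgi, ehi, ghi

so the chain groups are C_0 ≅ Z^9, C_1 ≅ Z^27, C_2 ≅ Z^18.

∂_1: C_1 → C_0 is given by ∂[p,q] = [q] − [p].
The 9×27 boundary matrix has rank 8 and Smith normal form diag(1,1,1,1,1,1,1,1).

The boundary map ∂_2: C_2 → C_1 acts by ∂[p,q,r] = [q,r] − [p,r] + [p,q]. For instance
  ∂cdf = df − cf + cd,
  ∂ach = ch − ah + ac.
As a 27×18 matrix over Z this has rank 18, with invariant factors (1,1,1,1,1,1,1,1,1,1,1,1,1,1,1,1,1,2).

Computing H_k = (kernel of ∂_k) / (image of ∂_{k+1}):

  H_1: rank ker ∂_1 − rank ∂_2 = (27 − 8) − 18 = 1, and ∂_2 has invariant factor 2 > 1, so H_1 = Z ⊕ Z_2.

H_1 = Z ⊕ Z_2.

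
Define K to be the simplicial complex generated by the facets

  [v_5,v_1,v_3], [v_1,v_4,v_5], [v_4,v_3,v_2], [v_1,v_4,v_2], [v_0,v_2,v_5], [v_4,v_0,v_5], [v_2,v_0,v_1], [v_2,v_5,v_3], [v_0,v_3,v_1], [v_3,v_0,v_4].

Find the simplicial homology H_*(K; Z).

Order the vertices as v_0 < v_1 < v_2 < v_3 < v_4 < v_5. Listing each simplex with vertices in this order, K has dimension 2 with simplices:

  0-simplices (6): [v_0], [v_1], [v_2], [v_3], [v_4], [v_5]
  1-simplices (15): (15 of them)
  2-simplices (10): [v_0,v_1,v_2], [v_0,v_1,v_3], [v_0,v_2,v_5], [v_0,v_3,v_4], [v_0,v_4,v_5], [v_1,v_2,v_4], [v_1,v_3,v_5], [v_1,v_4,v_5], [v_2,v_3,v_4], [v_2,v_3,v_5]

so the chain groups are C_0 ≅ Z^6, C_1 ≅ Z^15, C_2 ≅ Z^10.

The boundary map ∂_1: C_1 → C_0 sends each edge [p,q] (with p < q) to q − p. For instance
  ∂[v_1,v_5] = [v_5] − [v_1].
The resulting 6×15 matrix has rank 5, and its Smith normal form has invariant factors (1,1,1,1,1).

∂_2: C_2 → C_1 maps a triangle to the signed sum of its edges. For instance
  ∂[v_2,v_3,v_4] = [v_3,v_4] − [v_2,v_4] + [v_2,v_3],
  ∂[v_0,v_1,v_2] = [v_1,v_2] − [v_0,v_2] + [v_0,v_1].
This gives a 15×10 integer matrix of rank 10; reducing to Smith normal form yields diagonal entries (1,1,1,1,1,1,1,1,1,2).

Now H_k = ker ∂_k / im ∂_{k+1}, so:

  H_0: rank C_0 − rank ∂_1 = 6 − 5 = 1, and the invariant factors of ∂_1 are all 1, so H_0 = Z.
  H_1: rank ker ∂_1 − rank ∂_2 = (15 − 5) − 10 = 0, and ∂_2 has invariant factor 2 > 1, so H_1 = Z/2.
  H_2: rank ker ∂_2 − rank ∂_3 = (10 − 10) − 0 = 0, and there is no ∂_3, so H_2 = 0.

(K is a triangulation of the real projective plane RP^2.)

H_0 = Z,  H_1 = Z/2,  H_2 = 0.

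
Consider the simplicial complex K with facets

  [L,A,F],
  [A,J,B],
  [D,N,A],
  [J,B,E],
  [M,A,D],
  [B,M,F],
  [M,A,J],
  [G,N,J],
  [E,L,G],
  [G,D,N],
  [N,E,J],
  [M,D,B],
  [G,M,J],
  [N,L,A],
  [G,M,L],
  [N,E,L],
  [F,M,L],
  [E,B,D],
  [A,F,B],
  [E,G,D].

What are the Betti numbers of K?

Order the vertices as A < B < D < E < F < G < J < L < M < N. Listing each simplex with vertices in this order, K has dimension 2 with simplices:

  0-simplices (10): A, B, D, E, F, G, J, L, M, N
  1-simplices (30): AB, AD, AF, AJ, AL, AM, AN, BD, BE, BF, BJ, BM, DE, DG, DM, DN, EG, EJ, EL, EN, FL, FM, GJ, GL, GM, GN, JM, JN, LM, LN
  2-simplices (20): ABF, ABJ, ADM, ADN, AFL, AJM, ALN, BDE, BDM, BEJ, BFM, DEG, DGN, EGL, EJN, ELN, FLM, GJM, GJN, GLM

giving chain groups C_0 ≅ Z^10, C_1 ≅ Z^30, C_2 ≅ Z^20.

Boundary ∂_1: C_1 → C_0 is given by ∂[p,q] = [q] − [p].
This gives a 10×30 integer matrix of rank 9; reducing to Smith normal form yields diagonal entries (1,1,1,1,1,1,1,1,1).

Boundary ∂_2: C_2 → C_1 sends each 2-simplex [p,q,r] to [q,r] − [p,r] + [p,q]. For instance
  ∂EGL = GL − EL + EG,
  ∂GLM = LM − GM + GL.
This gives a 30×20 integer matrix of rank 20; reducing to Smith normal form yields diagonal entries (1,1,1,1,1,1,1,1,1,1,1,1,1,1,1,1,1,1,1,2).

Now H_k = ker ∂_k / im ∂_{k+1}, so:

  H_0: rank C_0 − rank ∂_1 = 10 − 9 = 1, and the invariant factors of ∂_1 are all 1, so H_0 = Z.
  H_1: rank ker ∂_1 − rank ∂_2 = (30 − 9) − 20 = 1, and ∂_2 has invariant factor 2 > 1, so H_1 = Z ⊕ Z/2.
  H_2: rank ker ∂_2 − rank ∂_3 = (20 − 20) − 0 = 0, and there is no ∂_3, so H_2 = 0.

Hence the Betti numbers are b_0 = 1, b_1 = 1, b_2 = 0.

b_0 = 1, b_1 = 1, b_2 = 0.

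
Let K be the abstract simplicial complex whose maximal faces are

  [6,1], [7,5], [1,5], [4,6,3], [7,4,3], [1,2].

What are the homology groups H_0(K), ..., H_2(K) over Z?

Order the vertices as 1 < 2 < 3 < 4 < 5 < 6 < 7. Listing each simplex with vertices in this order, K has dimension 2 with simplices:

  0-simplices (7): [1], [2], [3], [4], [5], [6], [7]
  1-simplices (9): [1,2], [1,5], [1,6], [3,4], [3,6], [3,7], [4,6], [4,7], [5,7]
  2-simplices (2): [3,4,6], [3,4,7]

giving chain groups C_0 ≅ Z^7, C_1 ≅ Z^9, C_2 ≅ Z^2.

The boundary map ∂_1: C_1 → C_0 maps an edge to its endpoints' difference, ∂[p,q] = q − p. For instance
  ∂[3,6] = [6] − [3].
The 7×9 boundary matrix has rank 6 and Smith normal form diag(1,1,1,1,1,1).

The boundary map ∂_2: C_2 → C_1 maps a triangle to the signed sum of its edges. For instance
  ∂[3,4,6] = [4,6] − [3,6] + [3,4],
  ∂[3,4,7] = [4,7] − [3,7] + [3,4].
As a 9×2 matrix over Z this has rank 2, with invariant factors (1,1).

Computing H_k = (kernel of ∂_k) / (image of ∂_{k+1}):

  H_0: rank C_0 − rank ∂_1 = 7 − 6 = 1, and the invariant factors of ∂_1 are all 1, so H_0 ≅ Z.
  H_1: rank ker ∂_1 − rank ∂_2 = (9 − 6) − 2 = 1, and the invariant factors of ∂_2 are all 1, so H_1 ≅ Z.
  H_2: rank ker ∂_2 − rank ∂_3 = (2 − 2) − 0 = 0, and there is no ∂_3, so H_2 ≅ 0.

As a check, the Euler characteristic is 7 − 9 + 2 = 0, which agrees with 1 − 1 + 0 = 0.

H_0 ≅ Z,  H_1 ≅ Z,  H_2 = 0.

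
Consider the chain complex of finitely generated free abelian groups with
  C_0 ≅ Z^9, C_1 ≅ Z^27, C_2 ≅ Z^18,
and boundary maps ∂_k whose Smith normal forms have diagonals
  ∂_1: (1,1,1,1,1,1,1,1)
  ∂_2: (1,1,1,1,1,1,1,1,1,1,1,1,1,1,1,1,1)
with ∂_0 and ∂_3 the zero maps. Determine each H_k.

H_0: b_0 = 9 − 0 − 8 = 1; torsion from ∂_1 factors > 1: none. So H_0 ≅ Z.
H_1: b_1 = 27 − 8 − 17 = 2; torsion from ∂_2 factors > 1: none. So H_1 ≅ Z^2.
H_2: b_2 = 18 − 17 − 0 = 1; torsion from ∂_3 factors > 1: none. So H_2 ≅ Z.

H_0 ≅ Z,  H_1 ≅ Z^2,  H_2 ≅ Z.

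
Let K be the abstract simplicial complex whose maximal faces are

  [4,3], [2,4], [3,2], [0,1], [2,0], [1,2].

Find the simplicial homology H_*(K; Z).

We work with the vertex ordering 0 < 1 < 2 < 3 < 4. The simplices of K, each written with vertices in increasing order, are:

  0-simplices (5): [0], [1], [2], [3], [4]
  1-simplices (6): [0,1], [0,2], [1,2], [2,3], [2,4], [3,4]

so the chain groups are C_0 ≅ Z^5, C_1 ≅ Z^6.

Boundary ∂_1: C_1 → C_0 is given by ∂[p,q] = [q] − [p]. For instance
  ∂[0,1] = [1] − [0].
As a 5×6 matrix over Z this has rank 4, with invariant factors (1,1,1,1).

From H_k ≅ ker(∂_k) / im(∂_{k+1}) we obtain:

  H_0: rank C_0 − rank ∂_1 = 5 − 4 = 1, and the invariant factors of ∂_1 are all 1, so H_0 = Z.
  H_1: rank ker ∂_1 − rank ∂_2 = (6 − 4) − 0 = 2, and there is no ∂_2, so H_1 = Z^2.

As a check, the Euler characteristic is 5 − 6 = -1, which agrees with 1 − 2 = -1.

H_0 ≅ Z,  H_1 ≅ Z^2.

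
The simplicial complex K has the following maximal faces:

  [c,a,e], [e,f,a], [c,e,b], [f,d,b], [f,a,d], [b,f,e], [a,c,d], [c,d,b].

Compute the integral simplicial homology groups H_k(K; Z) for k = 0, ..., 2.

H_0 = Z,  H_1 = 0,  H_2 = Z.

We work with the vertex ordering a < b < c < d < e < f. The simplices of K, each written with vertices in increasing order, are:

  0-simplices (6): a, b, c, d, e, f
  1-simplices (12): ac, ad, ae, af, bc, bd, be, bf, cd, ce, df, ef
  2-simplices (8): acd, ace, adf, aef, bcd, bce, bdf, bef

so the chain groups are C_0 ≅ Z^6, C_1 ≅ Z^12, C_2 ≅ Z^8.

∂_1: C_1 → C_0 maps an edge to its endpoints' difference, ∂[p,q] = q − p. For instance
  ∂af = f − a.
The 6×12 boundary matrix has rank 5 and Smith normal form diag(1,1,1,1,1).

∂_2: C_2 → C_1 acts by ∂[p,q,r] = [q,r] − [p,r] + [p,q]. For instance
  ∂bef = ef − bf + be,
  ∂bce = ce − be + bc.
This gives a 12×8 integer matrix of rank 7; reducing to Smith normal form yields diagonal entries (1,1,1,1,1,1,1).

Reading off H_k = ker ∂_k / im ∂_{k+1}:

  H_0: rank C_0 − rank ∂_1 = 6 − 5 = 1, and the invariant factors of ∂_1 are all 1, so H_0 = Z.
  H_1: rank ker ∂_1 − rank ∂_2 = (12 − 5) − 7 = 0, and the invariant factors of ∂_2 are all 1, so H_1 = 0.
  H_2: rank ker ∂_2 − rank ∂_3 = (8 − 7) − 0 = 1, and there is no ∂_3, so H_2 = Z.

As a check, the Euler characteristic is 6 − 12 + 8 = 2, which agrees with 1 − 0 + 1 = 2.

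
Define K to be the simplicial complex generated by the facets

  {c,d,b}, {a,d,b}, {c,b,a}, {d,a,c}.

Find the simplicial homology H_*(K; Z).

H_0 = Z,  H_1 = 0,  H_2 = Z.

We work with the vertex ordering a < b < c < d. The simplices of K, each written with vertices in increasing order, are:

  0-simplices (4): a, b, c, d
  1-simplices (6): ab, ac, ad, bc, bd, cd
  2-simplices (4): abc, abd, acd, bcd

giving chain groups C_0 ≅ Z^4, C_1 ≅ Z^6, C_2 ≅ Z^4.

Boundary ∂_1: C_1 → C_0 is given by ∂[p,q] = [q] − [p]. For instance
  ∂cd = d − c.
As a 4×6 matrix over Z this has rank 3, with invariant factors (1,1,1).

Boundary ∂_2: C_2 → C_1 maps a triangle to the signed sum of its edges. For instance
  ∂abd = bd − ad + ab,
  ∂abc = bc − ac + ab.
As a 6×4 matrix over Z this has rank 3, with invariant factors (1,1,1).

Now H_k = ker ∂_k / im ∂_{k+1}, so:

  H_0: rank C_0 − rank ∂_1 = 4 − 3 = 1, and the invariant factors of ∂_1 are all 1, so H_0 = Z.
  H_1: rank ker ∂_1 − rank ∂_2 = (6 − 3) − 3 = 0, and the invariant factors of ∂_2 are all 1, so H_1 = 0.
  H_2: rank ker ∂_2 − rank ∂_3 = (4 − 3) − 0 = 1, and there is no ∂_3, so H_2 = Z.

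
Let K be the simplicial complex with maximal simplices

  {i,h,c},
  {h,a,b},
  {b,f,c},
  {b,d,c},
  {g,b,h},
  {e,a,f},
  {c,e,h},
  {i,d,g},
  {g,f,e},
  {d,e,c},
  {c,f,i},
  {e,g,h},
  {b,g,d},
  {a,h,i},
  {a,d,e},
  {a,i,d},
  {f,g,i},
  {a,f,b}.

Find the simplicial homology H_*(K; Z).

Take the total order a < b < c < d < e < f < g < h < i on the vertex set. Then K (dimension 2) consists of the simplices:

  0-simplices (9): a, b, c, d, e, f, g, h, i
  1-simplices (27): ab, ad, ae, af, ah, ai, bc, bd, bf, bg, bh, cd, ce, cf, ch, ci, de, dg, di, ef, eg, eh, fg, fi, gh, gi, hi
  2-simplices (18): abf, abh, ade, adi, aef, ahi, bcd, bcf, bdg, bgh, cde, ceh, cfi, chi, dgi, efg, egh, fgi

so the chain groups are C_0 ≅ Z^9, C_1 ≅ Z^27, C_2 ≅ Z^18.

Boundary ∂_1: C_1 → C_0 is given by ∂[p,q] = [q] − [p]. For instance
  ∂ce = e − c.
As a 9×27 matrix over Z this has rank 8, with invariant factors (1,1,1,1,1,1,1,1).

∂_2: C_2 → C_1 acts by ∂[p,q,r] = [q,r] − [p,r] + [p,q]. For instance
  ∂abf = bf − af + ab,
  ∂fgi = gi − fi + fg.
The 27×18 boundary matrix has rank 17 and Smith normal form diag(1,1,1,1,1,1,1,1,1,1,1,1,1,1,1,1,1).

From H_k ≅ ker(∂_k) / im(∂_{k+1}) we obtain:

  H_0: rank C_0 − rank ∂_1 = 9 − 8 = 1, and the invariant factors of ∂_1 are all 1, so H_0 = Z.
  H_1: rank ker ∂_1 − rank ∂_2 = (27 − 8) − 17 = 2, and the invariant factors of ∂_2 are all 1, so H_1 = Z^2.
  H_2: rank ker ∂_2 − rank ∂_3 = (18 − 17) − 0 = 1, and there is no ∂_3, so H_2 = Z.

(K is a triangulation of the torus T^2.)

H_0 = Z,  H_1 = Z^2,  H_2 = Z.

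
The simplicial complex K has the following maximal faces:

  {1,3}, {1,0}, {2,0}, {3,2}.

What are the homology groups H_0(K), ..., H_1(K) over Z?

Take the total order 0 < 1 < 2 < 3 on the vertex set. Then K (dimension 1) consists of the simplices:

  0-simplices (4): [0], [1], [2], [3]
  1-simplices (4): [0,1], [0,2], [1,3], [2,3]

giving chain groups C_0 ≅ Z^4, C_1 ≅ Z^4.

∂_1: C_1 → C_0 sends each edge [p,q] (with p < q) to q − p. For instance
  ∂[1,3] = [3] − [1].
This gives a 4×4 integer matrix of rank 3; reducing to Smith normal form yields diagonal entries (1,1,1).

From H_k ≅ ker(∂_k) / im(∂_{k+1}) we obtain:

  H_0: rank C_0 − rank ∂_1 = 4 − 3 = 1, and the invariant factors of ∂_1 are all 1, so H_0 ≅ Z.
  H_1: rank ker ∂_1 − rank ∂_2 = (4 − 3) − 0 = 1, and there is no ∂_2, so H_1 ≅ Z.

As a check, the Euler characteristic is 4 − 4 = 0, which agrees with 1 − 1 = 0.

H_0 ≅ Z,  H_1 ≅ Z.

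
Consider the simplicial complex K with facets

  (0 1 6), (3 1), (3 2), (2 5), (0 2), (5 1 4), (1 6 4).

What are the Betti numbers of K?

Take the total order 0 < 1 < 2 < 3 < 4 < 5 < 6 on the vertex set. Then K (dimension 2) consists of the simplices:

  0-simplices (7): [0], [1], [2], [3], [4], [5], [6]
  1-simplices (11): [0,1], [0,2], [0,6], [1,3], [1,4], [1,5], [1,6], [2,3], [2,5], [4,5], [4,6]
  2-simplices (3): [0,1,6], [1,4,5], [1,4,6]

Hence C_0 ≅ Z^7, C_1 ≅ Z^11, C_2 ≅ Z^3.

The boundary map ∂_1: C_1 → C_0 maps an edge to its endpoints' difference, ∂[p,q] = q − p.
As a 7×11 matrix over Z this has rank 6, with invariant factors (1,1,1,1,1,1).

The boundary map ∂_2: C_2 → C_1 acts by ∂[p,q,r] = [q,r] − [p,r] + [p,q]. For instance
  ∂[1,4,5] = [4,5] − [1,5] + [1,4],
  ∂[1,4,6] = [4,6] − [1,6] + [1,4].
The 11×3 boundary matrix has rank 3 and Smith normal form diag(1,1,1).

Computing H_k = (kernel of ∂_k) / (image of ∂_{k+1}):

  H_0: rank C_0 − rank ∂_1 = 7 − 6 = 1, and the invariant factors of ∂_1 are all 1, so H_0 ≅ Z.
  H_1: rank ker ∂_1 − rank ∂_2 = (11 − 6) − 3 = 2, and the invariant factors of ∂_2 are all 1, so H_1 ≅ Z^2.
  H_2: rank ker ∂_2 − rank ∂_3 = (3 − 3) − 0 = 0, and there is no ∂_3, so H_2 ≅ 0.

Hence the Betti numbers are b_0 = 1, b_1 = 2, b_2 = 0.

b_0 = 1, b_1 = 2, b_2 = 0.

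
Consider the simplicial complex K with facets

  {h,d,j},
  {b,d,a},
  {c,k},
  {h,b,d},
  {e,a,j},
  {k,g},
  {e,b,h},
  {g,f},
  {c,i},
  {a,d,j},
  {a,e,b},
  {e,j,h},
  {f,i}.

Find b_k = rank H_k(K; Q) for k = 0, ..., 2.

b_0 = 2, b_1 = 1, b_2 = 1.

We work with the vertex ordering a < b < c < d < e < f < g < h < i < j < k. The simplices of K, each written with vertices in increasing order, are:

  0-simplices (11): a, b, c, d, e, f, g, h, i, j, k
  1-simplices (17): ab, ad, ae, aj, bd, be, bh, ci, ck, dh, dj, eh, ej, fg, fi, gk, hj
  2-simplices (8): abd, abe, adj, aej, bdh, beh, dhj, ehj

Hence C_0 ≅ Z^11, C_1 ≅ Z^17, C_2 ≅ Z^8.

The boundary map ∂_1: C_1 → C_0 maps an edge to its endpoints' difference, ∂[p,q] = q − p.
As a 11×17 matrix over Z this has rank 9, with invariant factors (1,1,1,1,1,1,1,1,1).

The boundary map ∂_2: C_2 → C_1 maps a triangle to the signed sum of its edges. For instance
  ∂abe = be − ae + ab,
  ∂dhj = hj − dj + dh.
As a 17×8 matrix over Z this has rank 7, with invariant factors (1,1,1,1,1,1,1).

From H_k ≅ ker(∂_k) / im(∂_{k+1}) we obtain:

  H_0: rank C_0 − rank ∂_1 = 11 − 9 = 2, and the invariant factors of ∂_1 are all 1, so H_0 ≅ Z^2.
  H_1: rank ker ∂_1 − rank ∂_2 = (17 − 9) − 7 = 1, and the invariant factors of ∂_2 are all 1, so H_1 ≅ Z.
  H_2: rank ker ∂_2 − rank ∂_3 = (8 − 7) − 0 = 1, and there is no ∂_3, so H_2 ≅ Z.

Hence the Betti numbers are b_0 = 2, b_1 = 1, b_2 = 1.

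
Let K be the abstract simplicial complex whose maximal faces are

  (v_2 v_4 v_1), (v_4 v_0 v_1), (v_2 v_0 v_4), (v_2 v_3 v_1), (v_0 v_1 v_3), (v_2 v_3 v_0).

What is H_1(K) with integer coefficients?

Order the vertices as v_0 < v_1 < v_2 < v_3 < v_4. Listing each simplex with vertices in this order, K has dimension 2 with simplices:

  0-simplices (5): [v_0], [v_1], [v_2], [v_3], [v_4]
  1-simplices (9): [v_0,v_1], [v_0,v_2], [v_0,v_3], [v_0,v_4], [v_1,v_2], [v_1,v_3], [v_1,v_4], [v_2,v_3], [v_2,v_4]
  2-simplices (6): [v_0,v_1,v_3], [v_0,v_1,v_4], [v_0,v_2,v_3], [v_0,v_2,v_4], [v_1,v_2,v_3], [v_1,v_2,v_4]

giving chain groups C_0 ≅ Z^5, C_1 ≅ Z^9, C_2 ≅ Z^6.

The boundary map ∂_1: C_1 → C_0 is given by ∂[p,q] = [q] − [p].
The 5×9 boundary matrix has rank 4 and Smith normal form diag(1,1,1,1).

Boundary ∂_2: C_2 → C_1 maps a triangle to the signed sum of its edges. For instance
  ∂[v_0,v_1,v_3] = [v_1,v_3] − [v_0,v_3] + [v_0,v_1],
  ∂[v_0,v_1,v_4] = [v_1,v_4] − [v_0,v_4] + [v_0,v_1].
The resulting 9×6 matrix has rank 5, and its Smith normal form has invariant factors (1,1,1,1,1).

Now H_k = ker ∂_k / im ∂_{k+1}, so:

  H_1: rank ker ∂_1 − rank ∂_2 = (9 − 4) − 5 = 0, and the invariant factors of ∂_2 are all 1, so H_1 ≅ 0.

(K is a triangulation of the 2-sphere S^2.)

H_1 = 0.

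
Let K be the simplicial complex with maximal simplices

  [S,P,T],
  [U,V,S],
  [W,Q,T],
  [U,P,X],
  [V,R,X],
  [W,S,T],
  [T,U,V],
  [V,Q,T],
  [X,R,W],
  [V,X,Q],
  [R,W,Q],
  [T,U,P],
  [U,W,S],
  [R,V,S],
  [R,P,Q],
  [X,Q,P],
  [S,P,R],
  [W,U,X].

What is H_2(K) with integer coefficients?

H_2 ≅ 0.

Order the vertices as P < Q < R < S < T < U < V < W < X. Listing each simplex with vertices in this order, K has dimension 2 with simplices:

  0-simplices (9): P, Q, R, S, T, U, V, W, X
  1-simplices (27): PQ, PR, PS, PT, PU, PX, QR, QT, QV, QW, QX, RS, RV, RW, RX, ST, SU, SV, SW, TU, TV, TW, UV, UW, UX, VX, WX
  2-simplices (18): PQR, PQX, PRS, PST, PTU, PUX, QRW, QTV, QTW, QVX, RSV, RVX, RWX, STW, SUV, SUW, TUV, UWX

so the chain groups are C_0 ≅ Z^9, C_1 ≅ Z^27, C_2 ≅ Z^18.

Boundary ∂_1: C_1 → C_0 is given by ∂[p,q] = [q] − [p].
The 9×27 boundary matrix has rank 8 and Smith normal form diag(1,1,1,1,1,1,1,1).

The boundary map ∂_2: C_2 → C_1 sends each 2-simplex [p,q,r] to [q,r] − [p,r] + [p,q]. For instance
  ∂PTU = TU − PU + PT,
  ∂QTW = TW − QW + QT.
The 27×18 boundary matrix has rank 18 and Smith normal form diag(1,1,1,1,1,1,1,1,1,1,1,1,1,1,1,1,1,2).

Now H_k = ker ∂_k / im ∂_{k+1}, so:

  H_2: rank ker ∂_2 − rank ∂_3 = (18 − 18) − 0 = 0, and there is no ∂_3, so H_2 ≅ 0.

(K is a triangulation of the Klein bottle.)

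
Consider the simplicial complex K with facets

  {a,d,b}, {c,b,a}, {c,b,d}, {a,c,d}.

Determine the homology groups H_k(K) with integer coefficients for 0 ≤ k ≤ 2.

Take the total order a < b < c < d on the vertex set. Then K (dimension 2) consists of the simplices:

  0-simplices (4): a, b, c, d
  1-simplices (6): ab, ac, ad, bc, bd, cd
  2-simplices (4): abc, abd, acd, bcd

Hence C_0 ≅ Z^4, C_1 ≅ Z^6, C_2 ≅ Z^4.

The boundary map ∂_1: C_1 → C_0 is given by ∂[p,q] = [q] − [p]. For instance
  ∂ac = c − a.
As a 4×6 matrix over Z this has rank 3, with invariant factors (1,1,1).

∂_2: C_2 → C_1 sends each 2-simplex [p,q,r] to [q,r] − [p,r] + [p,q]. For instance
  ∂bcd = cd − bd + bc,
  ∂abd = bd − ad + ab.
This gives a 6×4 integer matrix of rank 3; reducing to Smith normal form yields diagonal entries (1,1,1).

Reading off H_k = ker ∂_k / im ∂_{k+1}:

  H_0: rank C_0 − rank ∂_1 = 4 − 3 = 1, and the invariant factors of ∂_1 are all 1, so H_0 ≅ Z.
  H_1: rank ker ∂_1 − rank ∂_2 = (6 − 3) − 3 = 0, and the invariant factors of ∂_2 are all 1, so H_1 ≅ 0.
  H_2: rank ker ∂_2 − rank ∂_3 = (4 − 3) − 0 = 1, and there is no ∂_3, so H_2 ≅ Z.

H_0 ≅ Z,  H_1 = 0,  H_2 ≅ Z.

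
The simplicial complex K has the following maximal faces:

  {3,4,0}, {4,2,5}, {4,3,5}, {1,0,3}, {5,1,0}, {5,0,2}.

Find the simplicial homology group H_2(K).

H_2 ≅ 0.

Take the total order 0 < 1 < 2 < 3 < 4 < 5 on the vertex set. Then K (dimension 2) consists of the simplices:

  0-simplices (6): [0], [1], [2], [3], [4], [5]
  1-simplices (12): [0,1], [0,2], [0,3], [0,4], [0,5], [1,3], [1,5], [2,4], [2,5], [3,4], [3,5], [4,5]
  2-simplices (6): [0,1,3], [0,1,5], [0,2,5], [0,3,4], [2,4,5], [3,4,5]

Hence C_0 ≅ Z^6, C_1 ≅ Z^12, C_2 ≅ Z^6.

The boundary map ∂_1: C_1 → C_0 is given by ∂[p,q] = [q] − [p]. For instance
  ∂[3,4] = [4] − [3].
This gives a 6×12 integer matrix of rank 5; reducing to Smith normal form yields diagonal entries (1,1,1,1,1).

The boundary map ∂_2: C_2 → C_1 maps a triangle to the signed sum of its edges. For instance
  ∂[0,1,3] = [1,3] − [0,3] + [0,1],
  ∂[3,4,5] = [4,5] − [3,5] + [3,4].
As a 12×6 matrix over Z this has rank 6, with invariant factors (1,1,1,1,1,1).

Reading off H_k = ker ∂_k / im ∂_{k+1}:

  H_2: rank ker ∂_2 − rank ∂_3 = (6 − 6) − 0 = 0, and there is no ∂_3, so H_2 = 0.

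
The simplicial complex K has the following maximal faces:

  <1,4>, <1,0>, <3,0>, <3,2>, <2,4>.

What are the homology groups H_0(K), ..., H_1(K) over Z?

H_0 ≅ Z,  H_1 ≅ Z.

We work with the vertex ordering 0 < 1 < 2 < 3 < 4. The simplices of K, each written with vertices in increasing order, are:

  0-simplices (5): [0], [1], [2], [3], [4]
  1-simplices (5): [0,1], [0,3], [1,4], [2,3], [2,4]

giving chain groups C_0 ≅ Z^5, C_1 ≅ Z^5.

Boundary ∂_1: C_1 → C_0 sends each edge [p,q] (with p < q) to q − p. For instance
  ∂[0,1] = [1] − [0].
The 5×5 boundary matrix has rank 4 and Smith normal form diag(1,1,1,1).

From H_k ≅ ker(∂_k) / im(∂_{k+1}) we obtain:

  H_0: rank C_0 − rank ∂_1 = 5 − 4 = 1, and the invariant factors of ∂_1 are all 1, so H_0 ≅ Z.
  H_1: rank ker ∂_1 − rank ∂_2 = (5 − 4) − 0 = 1, and there is no ∂_2, so H_1 ≅ Z.

As a check, the Euler characteristic is 5 − 5 = 0, which agrees with 1 − 1 = 0.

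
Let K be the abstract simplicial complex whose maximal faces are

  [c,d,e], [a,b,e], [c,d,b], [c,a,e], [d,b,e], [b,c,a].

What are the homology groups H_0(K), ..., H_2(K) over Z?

H_0 ≅ Z,  H_1 = 0,  H_2 ≅ Z.

Order the vertices as a < b < c < d < e. Listing each simplex with vertices in this order, K has dimension 2 with simplices:

  0-simplices (5): a, b, c, d, e
  1-simplices (9): ab, ac, ae, bc, bd, be, cd, ce, de
  2-simplices (6): abc, abe, ace, bcd, bde, cde

Hence C_0 ≅ Z^5, C_1 ≅ Z^9, C_2 ≅ Z^6.

Boundary ∂_1: C_1 → C_0 maps an edge to its endpoints' difference, ∂[p,q] = q − p. For instance
  ∂ce = e − c.
The resulting 5×9 matrix has rank 4, and its Smith normal form has invariant factors (1,1,1,1).

∂_2: C_2 → C_1 acts by ∂[p,q,r] = [q,r] − [p,r] + [p,q]. For instance
  ∂abe = be − ae + ab,
  ∂ace = ce − ae + ac.
As a 9×6 matrix over Z this has rank 5, with invariant factors (1,1,1,1,1).

Reading off H_k = ker ∂_k / im ∂_{k+1}:

  H_0: rank C_0 − rank ∂_1 = 5 − 4 = 1, and the invariant factors of ∂_1 are all 1, so H_0 ≅ Z.
  H_1: rank ker ∂_1 − rank ∂_2 = (9 − 4) − 5 = 0, and the invariant factors of ∂_2 are all 1, so H_1 ≅ 0.
  H_2: rank ker ∂_2 − rank ∂_3 = (6 − 5) − 0 = 1, and there is no ∂_3, so H_2 ≅ Z.

(K is a triangulation of the 2-sphere S^2.)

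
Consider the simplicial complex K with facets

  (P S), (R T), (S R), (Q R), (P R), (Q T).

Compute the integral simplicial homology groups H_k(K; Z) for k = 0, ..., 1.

H_0 ≅ Z,  H_1 ≅ Z^2.

Take the total order P < Q < R < S < T on the vertex set. Then K (dimension 1) consists of the simplices:

  0-simplices (5): P, Q, R, S, T
  1-simplices (6): PR, PS, QR, QT, RS, RT

Hence C_0 ≅ Z^5, C_1 ≅ Z^6.

Boundary ∂_1: C_1 → C_0 maps an edge to its endpoints' difference, ∂[p,q] = q − p. For instance
  ∂QT = T − Q.
This gives a 5×6 integer matrix of rank 4; reducing to Smith normal form yields diagonal entries (1,1,1,1).

From H_k ≅ ker(∂_k) / im(∂_{k+1}) we obtain:

  H_0: rank C_0 − rank ∂_1 = 5 − 4 = 1, and the invariant factors of ∂_1 are all 1, so H_0 = Z.
  H_1: rank ker ∂_1 − rank ∂_2 = (6 − 4) − 0 = 2, and there is no ∂_2, so H_1 = Z^2.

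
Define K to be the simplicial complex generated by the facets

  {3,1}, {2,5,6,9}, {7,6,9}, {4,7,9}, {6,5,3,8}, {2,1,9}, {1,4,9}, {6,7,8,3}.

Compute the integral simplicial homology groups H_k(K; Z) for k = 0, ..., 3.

H_0 ≅ Z,  H_1 ≅ Z,  H_2 = 0,  H_3 = 0.

Take the total order 1 < 2 < 3 < 4 < 5 < 6 < 7 < 8 < 9 on the vertex set. Then K (dimension 3) consists of the simplices:

  0-simplices (9): [1], [2], [3], [4], [5], [6], [7], [8], [9]
  1-simplices (21): [1,2], [1,3], [1,4], [1,9], [2,5], [2,6], [2,9], [3,5], [3,6], [3,7], [3,8], [4,7], [4,9], [5,6], [5,8], [5,9], [6,7], [6,8], [6,9], [7,8], [7,9]
  2-simplices (15): [1,2,9], [1,4,9], [2,5,6], [2,5,9], [2,6,9], [3,5,6], [3,5,8], [3,6,7], [3,6,8], [3,7,8], [4,7,9], [5,6,8], [5,6,9], [6,7,8], [6,7,9]
  3-simplices (3): [2,5,6,9], [3,5,6,8], [3,6,7,8]

Hence C_0 ≅ Z^9, C_1 ≅ Z^21, C_2 ≅ Z^15, C_3 ≅ Z^3.

The boundary map ∂_1: C_1 → C_0 is given by ∂[p,q] = [q] − [p].
The resulting 9×21 matrix has rank 8, and its Smith normal form has invariant factors (1,1,1,1,1,1,1,1).

∂_2: C_2 → C_1 maps a triangle to the signed sum of its edges. For instance
  ∂[1,4,9] = [4,9] − [1,9] + [1,4],
  ∂[3,7,8] = [7,8] − [3,8] + [3,7].
As a 21×15 matrix over Z this has rank 12, with invariant factors (1,1,1,1,1,1,1,1,1,1,1,1).

The boundary map ∂_3: C_3 → C_2 sends each 3-simplex σ to the alternating sum Σ_i (−1)^i (σ with its i-th vertex removed). For instance
  ∂[3,6,7,8] = [6,7,8] − [3,7,8] + [3,6,8] − [3,6,7],
  ∂[2,5,6,9] = [5,6,9] − [2,6,9] + [2,5,9] − [2,5,6].
As a 15×3 matrix over Z this has rank 3, with invariant factors (1,1,1).

From H_k ≅ ker(∂_k) / im(∂_{k+1}) we obtain:

  H_0: rank C_0 − rank ∂_1 = 9 − 8 = 1, and the invariant factors of ∂_1 are all 1, so H_0 ≅ Z.
  H_1: rank ker ∂_1 − rank ∂_2 = (21 − 8) − 12 = 1, and the invariant factors of ∂_2 are all 1, so H_1 ≅ Z.
  H_2: rank ker ∂_2 − rank ∂_3 = (15 − 12) − 3 = 0, and the invariant factors of ∂_3 are all 1, so H_2 ≅ 0.
  H_3: rank ker ∂_3 − rank ∂_4 = (3 − 3) − 0 = 0, and there is no ∂_4, so H_3 ≅ 0.

As a check, the Euler characteristic is 9 − 21 + 15 − 3 = 0, which agrees with 1 − 1 + 0 − 0 = 0.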